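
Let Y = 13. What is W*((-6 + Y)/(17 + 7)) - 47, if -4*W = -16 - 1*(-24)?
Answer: -571/12 ≈ -47.583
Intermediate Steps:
W = -2 (W = -(-16 - 1*(-24))/4 = -(-16 + 24)/4 = -¼*8 = -2)
W*((-6 + Y)/(17 + 7)) - 47 = -2*(-6 + 13)/(17 + 7) - 47 = -14/24 - 47 = -2*7/24 - 47 = -7/12 - 47 = -571/12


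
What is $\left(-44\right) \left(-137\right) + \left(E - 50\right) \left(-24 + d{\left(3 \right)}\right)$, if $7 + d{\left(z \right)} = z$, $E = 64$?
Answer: $5636$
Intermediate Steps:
$d{\left(z \right)} = -7 + z$
$\left(-44\right) \left(-137\right) + \left(E - 50\right) \left(-24 + d{\left(3 \right)}\right) = \left(-44\right) \left(-137\right) + \left(64 - 50\right) \left(-24 + \left(-7 + 3\right)\right) = 6028 + 14 \left(-24 - 4\right) = 6028 + 14 \left(-28\right) = 6028 - 392 = 5636$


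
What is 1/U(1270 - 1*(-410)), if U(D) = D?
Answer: 1/1680 ≈ 0.00059524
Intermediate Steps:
1/U(1270 - 1*(-410)) = 1/(1270 - 1*(-410)) = 1/(1270 + 410) = 1/1680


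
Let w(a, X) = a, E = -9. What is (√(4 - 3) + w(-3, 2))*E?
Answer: 18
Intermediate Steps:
(√(4 - 3) + w(-3, 2))*E = (√(4 - 3) - 3)*(-9) = (√1 - 3)*(-9) = (1 - 3)*(-9) = -2*(-9) = 18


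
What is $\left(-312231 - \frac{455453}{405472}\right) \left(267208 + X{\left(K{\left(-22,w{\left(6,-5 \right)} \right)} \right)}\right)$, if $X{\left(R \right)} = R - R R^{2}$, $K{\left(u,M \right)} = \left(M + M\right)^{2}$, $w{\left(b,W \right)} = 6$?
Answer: $\frac{43022821548324065}{50684} \approx 8.4884 \cdot 10^{11}$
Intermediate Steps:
$K{\left(u,M \right)} = 4 M^{2}$ ($K{\left(u,M \right)} = \left(2 M\right)^{2} = 4 M^{2}$)
$X{\left(R \right)} = R - R^{3}$
$\left(-312231 - \frac{455453}{405472}\right) \left(267208 + X{\left(K{\left(-22,w{\left(6,-5 \right)} \right)} \right)}\right) = \left(-312231 - \frac{455453}{405472}\right) \left(267208 + \left(4 \cdot 6^{2} - \left(4 \cdot 6^{2}\right)^{3}\right)\right) = \left(-312231 - \frac{455453}{405472}\right) \left(267208 + \left(4 \cdot 36 - \left(4 \cdot 36\right)^{3}\right)\right) = \left(-312231 - \frac{455453}{405472}\right) \left(267208 + \left(144 - 144^{3}\right)\right) = - \frac{126601383485 \left(267208 + \left(144 - 2985984\right)\right)}{405472} = - \frac{126601383485 \left(267208 - 2985840\right)}{405472} = \left(- \frac{126601383485}{405472}\right) \left(-2718632\right) = \frac{43022821548324065}{50684}$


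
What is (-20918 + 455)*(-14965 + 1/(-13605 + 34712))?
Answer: 6463571155602/21107 ≈ 3.0623e+8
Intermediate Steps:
(-20918 + 455)*(-14965 + 1/(-13605 + 34712)) = -20463*(-14965 + 1/21107) = -20463*(-315866254/21107) = 6463571155602/21107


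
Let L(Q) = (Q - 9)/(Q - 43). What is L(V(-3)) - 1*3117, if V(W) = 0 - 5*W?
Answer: -43641/14 ≈ -3117.2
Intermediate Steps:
V(W) = -5*W
L(Q) = (-9 + Q)/(-43 + Q)
L(V(-3)) - 1*3117 = (-9 - 5*(-3))/(-43 - 5*(-3)) - 1*3117 = (-9 + 15)/(-43 + 15) - 3117 = 6/(-28) - 3117 = -1/28*6 - 3117 = -3/14 - 3117 = -43641/14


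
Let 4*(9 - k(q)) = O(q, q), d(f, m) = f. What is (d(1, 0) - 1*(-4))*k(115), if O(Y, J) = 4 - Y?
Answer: 735/4 ≈ 183.75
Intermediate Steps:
k(q) = 8 + q/4 (k(q) = 9 - (4 - q)/4 = 9 + (-1 + q/4) = 8 + q/4)
(d(1, 0) - 1*(-4))*k(115) = (1 - 1*(-4))*(8 + (¼)*115) = (1 + 4)*(8 + 115/4) = 5*(147/4) = 735/4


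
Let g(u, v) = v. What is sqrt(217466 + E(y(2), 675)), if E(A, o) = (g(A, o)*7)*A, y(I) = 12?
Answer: 29*sqrt(326) ≈ 523.61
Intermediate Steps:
E(A, o) = 7*A*o (E(A, o) = (o*7)*A = (7*o)*A = 7*A*o)
sqrt(217466 + E(y(2), 675)) = sqrt(217466 + 7*12*675) = sqrt(217466 + 56700) = sqrt(274166) = 29*sqrt(326)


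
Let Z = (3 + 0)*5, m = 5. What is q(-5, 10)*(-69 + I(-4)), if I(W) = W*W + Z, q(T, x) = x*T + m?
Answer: 1710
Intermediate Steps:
Z = 15 (Z = 3*5 = 15)
q(T, x) = 5 + T*x (q(T, x) = x*T + 5 = T*x + 5 = 5 + T*x)
I(W) = 15 + W² (I(W) = W*W + 15 = W² + 15 = 15 + W²)
q(-5, 10)*(-69 + I(-4)) = (5 - 5*10)*(-69 + (15 + (-4)²)) = (5 - 50)*(-69 + (15 + 16)) = -45*(-69 + 31) = -45*(-38) = 1710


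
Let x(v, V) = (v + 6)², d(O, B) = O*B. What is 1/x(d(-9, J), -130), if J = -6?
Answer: 1/3600 ≈ 0.00027778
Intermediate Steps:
d(O, B) = B*O
x(v, V) = (6 + v)²
1/x(d(-9, J), -130) = 1/((6 - 6*(-9))²) = 1/((6 + 54)²) = 1/(60²) = 1/3600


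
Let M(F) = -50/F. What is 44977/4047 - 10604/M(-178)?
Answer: -3818256107/101175 ≈ -37739.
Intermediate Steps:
44977/4047 - 10604/M(-178) = 44977/4047 - 10604/((-50/(-178))) = 44977*(1/4047) - 10604/((-50*(-1/178))) = 44977/4047 - 10604/25/89 = 44977/4047 - 10604*89/25 = 44977/4047 - 943756/25 = -3818256107/101175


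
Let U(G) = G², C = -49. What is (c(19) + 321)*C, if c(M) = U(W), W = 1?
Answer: -15778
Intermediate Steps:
c(M) = 1 (c(M) = 1² = 1)
(c(19) + 321)*C = (1 + 321)*(-49) = 322*(-49) = -15778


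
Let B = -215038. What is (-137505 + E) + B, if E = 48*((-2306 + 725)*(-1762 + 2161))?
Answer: -30631855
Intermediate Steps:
E = -30279312 (E = 48*(-1581*399) = 48*(-630819) = -30279312)
(-137505 + E) + B = (-137505 - 30279312) - 215038 = -30416817 - 215038 = -30631855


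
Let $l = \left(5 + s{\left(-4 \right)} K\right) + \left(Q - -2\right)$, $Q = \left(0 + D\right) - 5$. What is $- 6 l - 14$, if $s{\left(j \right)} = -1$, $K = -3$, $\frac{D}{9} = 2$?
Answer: $-152$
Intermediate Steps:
$D = 18$ ($D = 9 \cdot 2 = 18$)
$Q = 13$ ($Q = \left(0 + 18\right) - 5 = 18 - 5 = 13$)
$l = 23$ ($l = \left(5 - -3\right) + \left(13 - -2\right) = \left(5 + 3\right) + \left(13 + 2\right) = 8 + 15 = 23$)
$- 6 l - 14 = \left(-6\right) 23 - 14 = -138 - 14 = -152$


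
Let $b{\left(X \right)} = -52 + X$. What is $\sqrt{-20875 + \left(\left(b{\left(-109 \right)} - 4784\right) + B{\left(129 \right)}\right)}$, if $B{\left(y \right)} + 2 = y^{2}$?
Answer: $i \sqrt{9181} \approx 95.818 i$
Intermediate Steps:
$B{\left(y \right)} = -2 + y^{2}$
$\sqrt{-20875 + \left(\left(b{\left(-109 \right)} - 4784\right) + B{\left(129 \right)}\right)} = \sqrt{-20875 - \left(4947 - 16641\right)} = \sqrt{-20875 + \left(\left(-161 - 4784\right) + \left(-2 + 16641\right)\right)} = \sqrt{-20875 + \left(-4945 + 16639\right)} = \sqrt{-20875 + 11694} = \sqrt{-9181} = i \sqrt{9181}$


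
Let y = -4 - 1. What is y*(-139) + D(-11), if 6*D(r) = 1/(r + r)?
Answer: 91739/132 ≈ 694.99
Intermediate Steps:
D(r) = 1/(12*r) (D(r) = 1/(6*(r + r)) = 1/(6*((2*r))) = (1/(2*r))/6 = 1/(12*r))
y = -5
y*(-139) + D(-11) = -5*(-139) + (1/12)/(-11) = 695 + (1/12)*(-1/11) = 695 - 1/132 = 91739/132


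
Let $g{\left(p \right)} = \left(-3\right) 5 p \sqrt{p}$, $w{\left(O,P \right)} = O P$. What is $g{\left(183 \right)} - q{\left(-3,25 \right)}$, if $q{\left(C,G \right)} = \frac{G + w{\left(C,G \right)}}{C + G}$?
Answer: $\frac{25}{11} - 2745 \sqrt{183} \approx -37131.0$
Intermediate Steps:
$q{\left(C,G \right)} = \frac{G + C G}{C + G}$
$g{\left(p \right)} = - 15 p^{\frac{3}{2}}$ ($g{\left(p \right)} = - 15 p \sqrt{p} = - 15 p^{\frac{3}{2}}$)
$g{\left(183 \right)} - q{\left(-3,25 \right)} = - 15 \cdot 183^{\frac{3}{2}} - \frac{25 \left(1 - 3\right)}{-3 + 25} = - 15 \cdot 183 \sqrt{183} - 25 \cdot \frac{1}{22} \left(-2\right) = - 2745 \sqrt{183} - 25 \cdot \frac{1}{22} \left(-2\right) = - 2745 \sqrt{183} - - \frac{25}{11} = - 2745 \sqrt{183} + \frac{25}{11} = \frac{25}{11} - 2745 \sqrt{183}$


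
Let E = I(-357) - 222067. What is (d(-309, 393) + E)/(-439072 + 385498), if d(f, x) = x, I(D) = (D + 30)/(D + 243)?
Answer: 8423503/2035812 ≈ 4.1377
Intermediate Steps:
I(D) = (30 + D)/(243 + D)
E = -8438437/38 (E = (30 - 357)/(243 - 357) - 222067 = -327/(-114) - 222067 = -1/114*(-327) - 222067 = 109/38 - 222067 = -8438437/38 ≈ -2.2206e+5)
(d(-309, 393) + E)/(-439072 + 385498) = (393 - 8438437/38)/(-439072 + 385498) = -8423503/38/(-53574) = -8423503/38*(-1/53574) = 8423503/2035812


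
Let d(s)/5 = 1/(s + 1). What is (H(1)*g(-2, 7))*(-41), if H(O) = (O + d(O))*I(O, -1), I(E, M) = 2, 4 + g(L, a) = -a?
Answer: 3157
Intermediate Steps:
d(s) = 5/(1 + s) (d(s) = 5/(s + 1) = 5/(1 + s))
g(L, a) = -4 - a
H(O) = 2*O + 10/(1 + O) (H(O) = (O + 5/(1 + O))*2 = 2*O + 10/(1 + O))
(H(1)*g(-2, 7))*(-41) = ((2*(5 + 1*(1 + 1))/(1 + 1))*(-4 - 1*7))*(-41) = ((2*(5 + 1*2)/2)*(-4 - 7))*(-41) = ((2*(½)*(5 + 2))*(-11))*(-41) = ((2*(½)*7)*(-11))*(-41) = (7*(-11))*(-41) = -77*(-41) = 3157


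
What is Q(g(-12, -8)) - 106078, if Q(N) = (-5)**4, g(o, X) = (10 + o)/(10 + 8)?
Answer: -105453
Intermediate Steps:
g(o, X) = 5/9 + o/18 (g(o, X) = (10 + o)/18 = (10 + o)*(1/18) = 5/9 + o/18)
Q(N) = 625
Q(g(-12, -8)) - 106078 = 625 - 106078 = -105453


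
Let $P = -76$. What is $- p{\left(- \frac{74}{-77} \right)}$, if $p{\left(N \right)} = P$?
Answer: $76$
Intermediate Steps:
$p{\left(N \right)} = -76$
$- p{\left(- \frac{74}{-77} \right)} = \left(-1\right) \left(-76\right) = 76$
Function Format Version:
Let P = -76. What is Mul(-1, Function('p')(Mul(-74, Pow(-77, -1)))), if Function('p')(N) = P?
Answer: 76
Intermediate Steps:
Function('p')(N) = -76
Mul(-1, Function('p')(Mul(-74, Pow(-77, -1)))) = Mul(-1, -76) = 76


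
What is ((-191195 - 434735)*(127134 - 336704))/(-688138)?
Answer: -65588075050/344069 ≈ -1.9062e+5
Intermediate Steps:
((-191195 - 434735)*(127134 - 336704))/(-688138) = -625930*(-209570)*(-1/688138) = 131176150100*(-1/688138) = -65588075050/344069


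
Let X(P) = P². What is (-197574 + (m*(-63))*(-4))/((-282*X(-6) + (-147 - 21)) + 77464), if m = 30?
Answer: -8637/3052 ≈ -2.8299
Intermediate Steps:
(-197574 + (m*(-63))*(-4))/((-282*X(-6) + (-147 - 21)) + 77464) = (-197574 + (30*(-63))*(-4))/((-282*(-6)² + (-147 - 21)) + 77464) = (-197574 - 1890*(-4))/((-282*36 - 168) + 77464) = (-197574 + 7560)/((-10152 - 168) + 77464) = -190014/(-10320 + 77464) = -190014/67144 = -190014*1/67144 = -8637/3052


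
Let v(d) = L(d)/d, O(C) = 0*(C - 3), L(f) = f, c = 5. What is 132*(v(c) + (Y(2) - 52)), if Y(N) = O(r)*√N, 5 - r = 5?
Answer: -6732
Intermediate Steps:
r = 0 (r = 5 - 1*5 = 5 - 5 = 0)
O(C) = 0 (O(C) = 0*(-3 + C) = 0)
Y(N) = 0 (Y(N) = 0*√N = 0)
v(d) = 1 (v(d) = d/d = 1)
132*(v(c) + (Y(2) - 52)) = 132*(1 + (0 - 52)) = 132*(1 - 52) = 132*(-51) = -6732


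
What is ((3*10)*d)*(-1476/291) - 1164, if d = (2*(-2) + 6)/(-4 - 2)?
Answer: -107988/97 ≈ -1113.3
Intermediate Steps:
d = -⅓ (d = (-4 + 6)/(-6) = 2*(-⅙) = -⅓ ≈ -0.33333)
((3*10)*d)*(-1476/291) - 1164 = ((3*10)*(-⅓))*(-1476/291) - 1164 = (30*(-⅓))*(-1476*1/291) - 1164 = -10*(-492/97) - 1164 = 4920/97 - 1164 = -107988/97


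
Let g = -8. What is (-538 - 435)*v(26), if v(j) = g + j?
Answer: -17514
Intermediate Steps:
v(j) = -8 + j
(-538 - 435)*v(26) = (-538 - 435)*(-8 + 26) = -973*18 = -17514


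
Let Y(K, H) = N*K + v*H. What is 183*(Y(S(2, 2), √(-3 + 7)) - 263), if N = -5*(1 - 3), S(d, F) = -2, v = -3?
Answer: -52887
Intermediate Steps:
N = 10 (N = -5*(-2) = 10)
Y(K, H) = -3*H + 10*K (Y(K, H) = 10*K - 3*H = -3*H + 10*K)
183*(Y(S(2, 2), √(-3 + 7)) - 263) = 183*((-3*√(-3 + 7) + 10*(-2)) - 263) = 183*((-3*√4 - 20) - 263) = 183*((-3*2 - 20) - 263) = 183*((-6 - 20) - 263) = 183*(-26 - 263) = 183*(-289) = -52887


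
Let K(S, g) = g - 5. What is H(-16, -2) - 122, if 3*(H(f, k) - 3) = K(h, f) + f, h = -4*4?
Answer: -394/3 ≈ -131.33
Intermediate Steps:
h = -16
K(S, g) = -5 + g
H(f, k) = 4/3 + 2*f/3 (H(f, k) = 3 + ((-5 + f) + f)/3 = 3 + (-5 + 2*f)/3 = 3 + (-5/3 + 2*f/3) = 4/3 + 2*f/3)
H(-16, -2) - 122 = (4/3 + (2/3)*(-16)) - 122 = (4/3 - 32/3) - 122 = -28/3 - 122 = -394/3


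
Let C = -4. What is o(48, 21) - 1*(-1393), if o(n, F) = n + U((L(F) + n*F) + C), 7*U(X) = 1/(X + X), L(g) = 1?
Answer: 20274871/14070 ≈ 1441.0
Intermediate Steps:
U(X) = 1/(14*X) (U(X) = 1/(7*(X + X)) = 1/(7*((2*X))) = (1/(2*X))/7 = 1/(14*X))
o(n, F) = n + 1/(14*(-3 + F*n)) (o(n, F) = n + 1/(14*((1 + n*F) - 4)) = n + 1/(14*((1 + F*n) - 4)) = n + 1/(14*(-3 + F*n)))
o(48, 21) - 1*(-1393) = (1/14 + 48*(-3 + 21*48))/(-3 + 21*48) - 1*(-1393) = (1/14 + 48*(-3 + 1008))/(-3 + 1008) + 1393 = (1/14 + 48*1005)/1005 + 1393 = (1/14 + 48240)/1005 + 1393 = (1/1005)*(675361/14) + 1393 = 675361/14070 + 1393 = 20274871/14070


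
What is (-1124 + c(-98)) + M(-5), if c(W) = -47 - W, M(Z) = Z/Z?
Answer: -1072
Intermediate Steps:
M(Z) = 1
(-1124 + c(-98)) + M(-5) = (-1124 + (-47 - 1*(-98))) + 1 = (-1124 + (-47 + 98)) + 1 = (-1124 + 51) + 1 = -1073 + 1 = -1072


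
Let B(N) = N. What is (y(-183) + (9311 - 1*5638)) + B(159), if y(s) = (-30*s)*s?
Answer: -1000838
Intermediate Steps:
y(s) = -30*s²
(y(-183) + (9311 - 1*5638)) + B(159) = (-30*(-183)² + (9311 - 1*5638)) + 159 = (-30*33489 + (9311 - 5638)) + 159 = (-1004670 + 3673) + 159 = -1000997 + 159 = -1000838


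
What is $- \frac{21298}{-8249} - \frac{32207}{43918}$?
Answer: $\frac{95670003}{51754226} \approx 1.8485$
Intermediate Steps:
$- \frac{21298}{-8249} - \frac{32207}{43918} = \left(-21298\right) \left(- \frac{1}{8249}\right) - \frac{4601}{6274} = \frac{21298}{8249} - \frac{4601}{6274} = \frac{95670003}{51754226}$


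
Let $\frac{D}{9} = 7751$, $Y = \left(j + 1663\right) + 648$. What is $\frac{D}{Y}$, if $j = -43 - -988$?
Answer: $\frac{69759}{3256} \approx 21.425$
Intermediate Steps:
$j = 945$ ($j = -43 + 988 = 945$)
$Y = 3256$ ($Y = \left(945 + 1663\right) + 648 = 2608 + 648 = 3256$)
$D = 69759$ ($D = 9 \cdot 7751 = 69759$)
$\frac{D}{Y} = \frac{69759}{3256}$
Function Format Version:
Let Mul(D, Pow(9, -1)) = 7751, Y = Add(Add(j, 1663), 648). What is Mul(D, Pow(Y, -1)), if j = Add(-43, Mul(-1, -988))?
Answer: Rational(69759, 3256) ≈ 21.425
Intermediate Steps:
j = 945 (j = Add(-43, 988) = 945)
Y = 3256 (Y = Add(Add(945, 1663), 648) = Add(2608, 648) = 3256)
D = 69759 (D = Mul(9, 7751) = 69759)
Mul(D, Pow(Y, -1)) = Mul(69759, Pow(3256, -1)) = Mul(69759, Rational(1, 3256)) = Rational(69759, 3256)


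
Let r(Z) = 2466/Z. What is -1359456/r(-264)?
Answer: 19938688/137 ≈ 1.4554e+5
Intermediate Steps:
-1359456/r(-264) = -1359456/(2466/(-264)) = -1359456/(2466*(-1/264)) = -1359456/(-411/44) = -1359456*(-44/411) = 19938688/137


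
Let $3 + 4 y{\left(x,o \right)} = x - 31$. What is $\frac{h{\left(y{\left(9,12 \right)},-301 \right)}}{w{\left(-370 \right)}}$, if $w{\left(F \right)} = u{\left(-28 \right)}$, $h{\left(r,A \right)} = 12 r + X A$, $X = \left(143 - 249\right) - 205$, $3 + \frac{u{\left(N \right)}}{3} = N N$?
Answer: $\frac{93536}{2343} \approx 39.921$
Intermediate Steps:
$u{\left(N \right)} = -9 + 3 N^{2}$ ($u{\left(N \right)} = -9 + 3 N N = -9 + 3 N^{2}$)
$X = -311$ ($X = -106 - 205 = -311$)
$y{\left(x,o \right)} = - \frac{17}{2} + \frac{x}{4}$ ($y{\left(x,o \right)} = - \frac{3}{4} + \frac{x - 31}{4} = - \frac{3}{4} + \frac{-31 + x}{4} = - \frac{3}{4} + \left(- \frac{31}{4} + \frac{x}{4}\right) = - \frac{17}{2} + \frac{x}{4}$)
$h{\left(r,A \right)} = - 311 A + 12 r$ ($h{\left(r,A \right)} = 12 r - 311 A = - 311 A + 12 r$)
$w{\left(F \right)} = 2343$ ($w{\left(F \right)} = -9 + 3 \left(-28\right)^{2} = -9 + 3 \cdot 784 = -9 + 2352 = 2343$)
$\frac{h{\left(y{\left(9,12 \right)},-301 \right)}}{w{\left(-370 \right)}} = \frac{\left(-311\right) \left(-301\right) + 12 \left(- \frac{17}{2} + \frac{1}{4} \cdot 9\right)}{2343} = \left(93611 + 12 \left(- \frac{17}{2} + \frac{9}{4}\right)\right) \frac{1}{2343} = \left(93611 + 12 \left(- \frac{25}{4}\right)\right) \frac{1}{2343} = \left(93611 - 75\right) \frac{1}{2343} = 93536 \cdot \frac{1}{2343} = \frac{93536}{2343}$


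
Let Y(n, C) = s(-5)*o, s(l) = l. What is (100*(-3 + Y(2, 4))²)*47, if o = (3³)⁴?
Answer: 33185545469740800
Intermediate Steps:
o = 531441 (o = 27⁴ = 531441)
Y(n, C) = -2657205 (Y(n, C) = -5*531441 = -2657205)
(100*(-3 + Y(2, 4))²)*47 = (100*(-3 - 2657205)²)*47 = (100*(-2657208)²)*47 = (100*7060754355264)*47 = 706075435526400*47 = 33185545469740800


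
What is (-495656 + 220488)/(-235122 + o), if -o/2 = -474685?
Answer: -34396/89281 ≈ -0.38526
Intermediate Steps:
o = 949370 (o = -2*(-474685) = 949370)
(-495656 + 220488)/(-235122 + o) = (-495656 + 220488)/(-235122 + 949370) = -275168/714248 = -275168*1/714248 = -34396/89281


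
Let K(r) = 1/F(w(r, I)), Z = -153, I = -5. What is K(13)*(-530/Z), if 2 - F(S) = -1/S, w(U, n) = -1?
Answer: 530/153 ≈ 3.4641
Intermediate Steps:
F(S) = 2 + 1/S (F(S) = 2 - (-1)/S = 2 + 1/S)
K(r) = 1 (K(r) = 1/(2 + 1/(-1)) = 1/(2 - 1) = 1/1 = 1)
K(13)*(-530/Z) = 1*(-530/(-153)) = 1*(-530*(-1/153)) = 1*(530/153) = 530/153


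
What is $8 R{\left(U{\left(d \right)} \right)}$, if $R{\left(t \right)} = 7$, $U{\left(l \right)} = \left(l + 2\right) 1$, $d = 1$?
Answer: $56$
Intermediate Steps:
$U{\left(l \right)} = 2 + l$ ($U{\left(l \right)} = \left(2 + l\right) 1 = 2 + l$)
$8 R{\left(U{\left(d \right)} \right)} = 8 \cdot 7 = 56$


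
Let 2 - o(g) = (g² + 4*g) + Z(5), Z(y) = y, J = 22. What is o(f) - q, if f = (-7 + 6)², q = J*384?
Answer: -8456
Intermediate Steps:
q = 8448 (q = 22*384 = 8448)
f = 1 (f = (-1)² = 1)
o(g) = -3 - g² - 4*g (o(g) = 2 - ((g² + 4*g) + 5) = 2 - (5 + g² + 4*g) = 2 + (-5 - g² - 4*g) = -3 - g² - 4*g)
o(f) - q = (-3 - 1*1² - 4*1) - 1*8448 = (-3 - 1*1 - 4) - 8448 = (-3 - 1 - 4) - 8448 = -8 - 8448 = -8456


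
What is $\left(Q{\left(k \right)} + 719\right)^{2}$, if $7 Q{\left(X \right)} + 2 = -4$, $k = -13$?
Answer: $\frac{25270729}{49} \approx 5.1573 \cdot 10^{5}$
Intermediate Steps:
$Q{\left(X \right)} = - \frac{6}{7}$ ($Q{\left(X \right)} = - \frac{2}{7} + \frac{1}{7} \left(-4\right) = - \frac{2}{7} - \frac{4}{7} = - \frac{6}{7}$)
$\left(Q{\left(k \right)} + 719\right)^{2} = \left(- \frac{6}{7} + 719\right)^{2} = \left(\frac{5027}{7}\right)^{2} = \frac{25270729}{49}$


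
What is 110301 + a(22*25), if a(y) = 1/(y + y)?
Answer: 121331101/1100 ≈ 1.1030e+5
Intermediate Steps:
a(y) = 1/(2*y)
110301 + a(22*25) = 110301 + 1/(2*((22*25))) = 110301 + (1/2)/550 = 110301 + (1/2)*(1/550) = 110301 + 1/1100 = 121331101/1100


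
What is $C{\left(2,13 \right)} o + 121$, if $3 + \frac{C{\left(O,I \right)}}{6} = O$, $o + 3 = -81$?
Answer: $625$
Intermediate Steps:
$o = -84$ ($o = -3 - 81 = -84$)
$C{\left(O,I \right)} = -18 + 6 O$
$C{\left(2,13 \right)} o + 121 = \left(-18 + 6 \cdot 2\right) \left(-84\right) + 121 = \left(-18 + 12\right) \left(-84\right) + 121 = \left(-6\right) \left(-84\right) + 121 = 504 + 121 = 625$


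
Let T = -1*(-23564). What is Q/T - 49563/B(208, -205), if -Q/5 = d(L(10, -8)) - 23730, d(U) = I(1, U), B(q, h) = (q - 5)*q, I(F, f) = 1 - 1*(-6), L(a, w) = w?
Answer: 960124307/248741584 ≈ 3.8599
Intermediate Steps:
I(F, f) = 7 (I(F, f) = 1 + 6 = 7)
B(q, h) = q*(-5 + q) (B(q, h) = (-5 + q)*q = q*(-5 + q))
d(U) = 7
Q = 118615 (Q = -5*(7 - 23730) = -5*(-23723) = 118615)
T = 23564
Q/T - 49563/B(208, -205) = 118615/23564 - 49563*1/(208*(-5 + 208)) = 118615*(1/23564) - 49563/(208*203) = 118615/23564 - 49563/42224 = 960124307/248741584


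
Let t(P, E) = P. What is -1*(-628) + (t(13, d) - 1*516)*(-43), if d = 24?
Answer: 22257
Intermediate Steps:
-1*(-628) + (t(13, d) - 1*516)*(-43) = -1*(-628) + (13 - 1*516)*(-43) = 628 + (13 - 516)*(-43) = 628 - 503*(-43) = 628 + 21629 = 22257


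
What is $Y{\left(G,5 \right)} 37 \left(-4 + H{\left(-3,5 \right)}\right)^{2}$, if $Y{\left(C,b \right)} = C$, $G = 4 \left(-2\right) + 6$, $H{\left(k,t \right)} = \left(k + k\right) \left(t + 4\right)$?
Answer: $-248936$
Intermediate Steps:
$H{\left(k,t \right)} = 2 k \left(4 + t\right)$
$G = -2$ ($G = -8 + 6 = -2$)
$Y{\left(G,5 \right)} 37 \left(-4 + H{\left(-3,5 \right)}\right)^{2} = \left(-2\right) 37 \left(-4 + 2 \left(-3\right) \left(4 + 5\right)\right)^{2} = - 74 \left(-4 + 2 \left(-3\right) 9\right)^{2} = - 74 \left(-4 - 54\right)^{2} = - 74 \left(-58\right)^{2} = \left(-74\right) 3364 = -248936$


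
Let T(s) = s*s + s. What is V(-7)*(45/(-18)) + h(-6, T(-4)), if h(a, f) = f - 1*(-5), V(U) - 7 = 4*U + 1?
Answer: 67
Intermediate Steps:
T(s) = s + s² (T(s) = s² + s = s + s²)
V(U) = 8 + 4*U (V(U) = 7 + (4*U + 1) = 7 + (1 + 4*U) = 8 + 4*U)
h(a, f) = 5 + f (h(a, f) = f + 5 = 5 + f)
V(-7)*(45/(-18)) + h(-6, T(-4)) = (8 + 4*(-7))*(45/(-18)) + (5 - 4*(1 - 4)) = (8 - 28)*(45*(-1/18)) + (5 - 4*(-3)) = -20*(-5/2) + (5 + 12) = 50 + 17 = 67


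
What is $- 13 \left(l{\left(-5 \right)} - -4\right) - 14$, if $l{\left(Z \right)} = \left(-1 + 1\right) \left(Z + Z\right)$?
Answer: $-66$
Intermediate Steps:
$l{\left(Z \right)} = 0$ ($l{\left(Z \right)} = 0 \cdot 2 Z = 0$)
$- 13 \left(l{\left(-5 \right)} - -4\right) - 14 = - 13 \left(0 - -4\right) - 14 = - 13 \left(0 + 4\right) - 14 = \left(-13\right) 4 - 14 = -52 - 14 = -66$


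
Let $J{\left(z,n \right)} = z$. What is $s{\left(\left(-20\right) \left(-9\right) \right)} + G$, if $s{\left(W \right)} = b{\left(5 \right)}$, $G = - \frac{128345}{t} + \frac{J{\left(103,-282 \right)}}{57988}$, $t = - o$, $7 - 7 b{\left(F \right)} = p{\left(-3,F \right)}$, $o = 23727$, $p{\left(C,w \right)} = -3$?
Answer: $\frac{1344351203}{196554468} \approx 6.8396$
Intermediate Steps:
$b{\left(F \right)} = \frac{10}{7}$ ($b{\left(F \right)} = 1 - - \frac{3}{7} = 1 + \frac{3}{7} = \frac{10}{7}$)
$t = -23727$ ($t = \left(-1\right) 23727 = -23727$)
$G = \frac{7444913741}{1375881276}$ ($G = - \frac{128345}{-23727} + \frac{103}{57988} = \left(-128345\right) \left(- \frac{1}{23727}\right) + 103 \cdot \frac{1}{57988} = \frac{128345}{23727} + \frac{103}{57988} = \frac{7444913741}{1375881276} \approx 5.411$)
$s{\left(W \right)} = \frac{10}{7}$
$s{\left(\left(-20\right) \left(-9\right) \right)} + G = \frac{10}{7} + \frac{7444913741}{1375881276} = \frac{1344351203}{196554468}$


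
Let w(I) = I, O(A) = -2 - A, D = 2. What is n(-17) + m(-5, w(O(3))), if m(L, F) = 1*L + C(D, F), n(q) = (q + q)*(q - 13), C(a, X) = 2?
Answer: 1017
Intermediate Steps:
n(q) = 2*q*(-13 + q) (n(q) = (2*q)*(-13 + q) = 2*q*(-13 + q))
m(L, F) = 2 + L (m(L, F) = 1*L + 2 = L + 2 = 2 + L)
n(-17) + m(-5, w(O(3))) = 2*(-17)*(-13 - 17) + (2 - 5) = 2*(-17)*(-30) - 3 = 1020 - 3 = 1017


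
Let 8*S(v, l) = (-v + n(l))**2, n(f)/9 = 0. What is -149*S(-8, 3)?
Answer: -1192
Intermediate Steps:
n(f) = 0 (n(f) = 9*0 = 0)
S(v, l) = v**2/8 (S(v, l) = (-v + 0)**2/8 = (-v)**2/8 = v**2/8)
-149*S(-8, 3) = -149*(-8)**2/8 = -149*64/8 = -149*8 = -1192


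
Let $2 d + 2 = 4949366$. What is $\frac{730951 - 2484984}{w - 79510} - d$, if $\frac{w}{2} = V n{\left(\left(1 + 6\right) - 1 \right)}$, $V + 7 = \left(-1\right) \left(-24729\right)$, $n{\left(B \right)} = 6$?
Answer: $- \frac{537388849061}{217154} \approx -2.4747 \cdot 10^{6}$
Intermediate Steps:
$d = 2474682$ ($d = -1 + \frac{1}{2} \cdot 4949366 = -1 + 2474683 = 2474682$)
$V = 24722$ ($V = -7 - -24729 = -7 + 24729 = 24722$)
$w = 296664$ ($w = 2 \cdot 24722 \cdot 6 = 2 \cdot 148332 = 296664$)
$\frac{730951 - 2484984}{w - 79510} - d = \frac{730951 - 2484984}{296664 - 79510} - 2474682 = - \frac{1754033}{217154} - 2474682 = - \frac{537388849061}{217154}$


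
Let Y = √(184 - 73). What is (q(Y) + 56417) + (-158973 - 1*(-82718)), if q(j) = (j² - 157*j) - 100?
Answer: -19827 - 157*√111 ≈ -21481.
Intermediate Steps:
Y = √111 ≈ 10.536
q(j) = -100 + j² - 157*j
(q(Y) + 56417) + (-158973 - 1*(-82718)) = ((-100 + (√111)² - 157*√111) + 56417) + (-158973 - 1*(-82718)) = ((-100 + 111 - 157*√111) + 56417) + (-158973 + 82718) = ((11 - 157*√111) + 56417) - 76255 = (56428 - 157*√111) - 76255 = -19827 - 157*√111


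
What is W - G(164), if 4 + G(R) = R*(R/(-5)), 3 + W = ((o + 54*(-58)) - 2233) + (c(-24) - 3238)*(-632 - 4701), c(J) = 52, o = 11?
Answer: 84954821/5 ≈ 1.6991e+7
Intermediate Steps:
W = 16985581 (W = -3 + (((11 + 54*(-58)) - 2233) + (52 - 3238)*(-632 - 4701)) = -3 + (((11 - 3132) - 2233) - 3186*(-5333)) = -3 + ((-3121 - 2233) + 16990938) = -3 + (-5354 + 16990938) = -3 + 16985584 = 16985581)
G(R) = -4 - R**2/5 (G(R) = -4 + R*(R/(-5)) = -4 + R*(R*(-1/5)) = -4 + R*(-R/5) = -4 - R**2/5)
W - G(164) = 16985581 - (-4 - 1/5*164**2) = 16985581 - (-4 - 1/5*26896) = 16985581 - (-4 - 26896/5) = 16985581 - 1*(-26916/5) = 16985581 + 26916/5 = 84954821/5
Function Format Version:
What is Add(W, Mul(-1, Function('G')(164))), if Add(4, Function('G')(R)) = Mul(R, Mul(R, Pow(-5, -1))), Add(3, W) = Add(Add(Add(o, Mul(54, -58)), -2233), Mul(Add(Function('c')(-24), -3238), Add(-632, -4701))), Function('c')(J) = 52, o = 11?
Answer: Rational(84954821, 5) ≈ 1.6991e+7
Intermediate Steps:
W = 16985581 (W = Add(-3, Add(Add(Add(11, Mul(54, -58)), -2233), Mul(Add(52, -3238), Add(-632, -4701)))) = Add(-3, Add(Add(Add(11, -3132), -2233), Mul(-3186, -5333))) = Add(-3, Add(Add(-3121, -2233), 16990938)) = Add(-3, Add(-5354, 16990938)) = Add(-3, 16985584) = 16985581)
Function('G')(R) = Add(-4, Mul(Rational(-1, 5), Pow(R, 2))) (Function('G')(R) = Add(-4, Mul(R, Mul(R, Pow(-5, -1)))) = Add(-4, Mul(R, Mul(R, Rational(-1, 5)))) = Add(-4, Mul(R, Mul(Rational(-1, 5), R))) = Add(-4, Mul(Rational(-1, 5), Pow(R, 2))))
Add(W, Mul(-1, Function('G')(164))) = Add(16985581, Mul(-1, Add(-4, Mul(Rational(-1, 5), Pow(164, 2))))) = Add(16985581, Mul(-1, Add(-4, Mul(Rational(-1, 5), 26896)))) = Add(16985581, Mul(-1, Add(-4, Rational(-26896, 5)))) = Add(16985581, Mul(-1, Rational(-26916, 5))) = Add(16985581, Rational(26916, 5)) = Rational(84954821, 5)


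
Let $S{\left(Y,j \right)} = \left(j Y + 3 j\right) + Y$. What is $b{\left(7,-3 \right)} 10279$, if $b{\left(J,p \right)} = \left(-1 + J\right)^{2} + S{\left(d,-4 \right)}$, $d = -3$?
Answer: $339207$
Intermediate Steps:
$S{\left(Y,j \right)} = Y + 3 j + Y j$ ($S{\left(Y,j \right)} = \left(Y j + 3 j\right) + Y = \left(3 j + Y j\right) + Y = Y + 3 j + Y j$)
$b{\left(J,p \right)} = -3 + \left(-1 + J\right)^{2}$ ($b{\left(J,p \right)} = \left(-1 + J\right)^{2} - 3 = -3 + \left(-1 + J\right)^{2}$)
$b{\left(7,-3 \right)} 10279 = \left(-3 + \left(-1 + 7\right)^{2}\right) 10279 = \left(-3 + 6^{2}\right) 10279 = \left(-3 + 36\right) 10279 = 33 \cdot 10279 = 339207$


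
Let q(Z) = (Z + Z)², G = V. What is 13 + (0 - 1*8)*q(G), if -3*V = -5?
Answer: -683/9 ≈ -75.889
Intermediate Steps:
V = 5/3 (V = -⅓*(-5) = 5/3 ≈ 1.6667)
G = 5/3 ≈ 1.6667
q(Z) = 4*Z² (q(Z) = (2*Z)² = 4*Z²)
13 + (0 - 1*8)*q(G) = 13 + (0 - 1*8)*(4*(5/3)²) = 13 + (0 - 8)*(4*(25/9)) = 13 - 8*100/9 = 13 - 800/9 = -683/9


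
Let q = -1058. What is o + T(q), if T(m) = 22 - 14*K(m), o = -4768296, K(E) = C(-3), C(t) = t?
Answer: -4768232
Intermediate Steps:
K(E) = -3
T(m) = 64 (T(m) = 22 - 14*(-3) = 22 + 42 = 64)
o + T(q) = -4768296 + 64 = -4768232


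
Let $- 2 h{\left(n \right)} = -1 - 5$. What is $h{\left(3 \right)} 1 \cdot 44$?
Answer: $132$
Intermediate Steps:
$h{\left(n \right)} = 3$ ($h{\left(n \right)} = - \frac{-1 - 5}{2} = \left(- \frac{1}{2}\right) \left(-6\right) = 3$)
$h{\left(3 \right)} 1 \cdot 44 = 3 \cdot 1 \cdot 44 = 3 \cdot 44 = 132$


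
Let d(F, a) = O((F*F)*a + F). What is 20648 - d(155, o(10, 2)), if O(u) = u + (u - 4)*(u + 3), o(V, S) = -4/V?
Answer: -89376365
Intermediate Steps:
O(u) = u + (-4 + u)*(3 + u)
d(F, a) = -12 + (F + a*F²)² (d(F, a) = -12 + ((F*F)*a + F)² = -12 + (F²*a + F)² = -12 + (a*F² + F)² = -12 + (F + a*F²)²)
20648 - d(155, o(10, 2)) = 20648 - (-12 + 155²*(1 + 155*(-4/10))²) = 20648 - (-12 + 24025*(1 + 155*(-4*⅒))²) = 20648 - (-12 + 24025*(1 + 155*(-⅖))²) = 20648 - (-12 + 24025*(1 - 62)²) = 20648 - (-12 + 24025*(-61)²) = 20648 - (-12 + 24025*3721) = 20648 - (-12 + 89397025) = 20648 - 1*89397013 = 20648 - 89397013 = -89376365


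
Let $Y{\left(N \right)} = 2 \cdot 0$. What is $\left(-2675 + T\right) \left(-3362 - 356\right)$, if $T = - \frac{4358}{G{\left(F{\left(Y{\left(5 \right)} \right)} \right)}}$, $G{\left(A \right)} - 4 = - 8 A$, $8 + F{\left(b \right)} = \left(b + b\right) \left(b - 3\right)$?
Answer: $\frac{173126811}{17} \approx 1.0184 \cdot 10^{7}$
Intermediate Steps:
$Y{\left(N \right)} = 0$
$F{\left(b \right)} = -8 + 2 b \left(-3 + b\right)$ ($F{\left(b \right)} = -8 + \left(b + b\right) \left(b - 3\right) = -8 + 2 b \left(-3 + b\right)$)
$G{\left(A \right)} = 4 - 8 A$
$T = - \frac{2179}{34}$ ($T = - \frac{4358}{4 - 8 \left(-8 - 0 + 2 \cdot 0^{2}\right)} = - \frac{4358}{4 - 8 \left(-8 + 0 + 2 \cdot 0\right)} = - \frac{4358}{4 - 8 \left(-8 + 0 + 0\right)} = - \frac{4358}{4 - -64} = - \frac{4358}{4 + 64} = - \frac{4358}{68} = \left(-4358\right) \frac{1}{68} = - \frac{2179}{34} \approx -64.088$)
$\left(-2675 + T\right) \left(-3362 - 356\right) = \left(-2675 - \frac{2179}{34}\right) \left(-3362 - 356\right) = \left(- \frac{93129}{34}\right) \left(-3718\right) = \frac{173126811}{17}$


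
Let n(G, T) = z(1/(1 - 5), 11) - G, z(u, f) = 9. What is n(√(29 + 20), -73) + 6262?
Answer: 6264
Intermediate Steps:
n(G, T) = 9 - G
n(√(29 + 20), -73) + 6262 = (9 - √(29 + 20)) + 6262 = (9 - √49) + 6262 = (9 - 1*7) + 6262 = (9 - 7) + 6262 = 2 + 6262 = 6264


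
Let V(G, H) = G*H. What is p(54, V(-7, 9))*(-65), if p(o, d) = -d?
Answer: -4095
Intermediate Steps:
p(54, V(-7, 9))*(-65) = -(-7)*9*(-65) = -1*(-63)*(-65) = 63*(-65) = -4095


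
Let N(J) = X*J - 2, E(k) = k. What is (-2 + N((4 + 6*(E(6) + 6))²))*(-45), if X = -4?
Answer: 1039860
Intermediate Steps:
N(J) = -2 - 4*J (N(J) = -4*J - 2 = -2 - 4*J)
(-2 + N((4 + 6*(E(6) + 6))²))*(-45) = (-2 + (-2 - 4*(4 + 6*(6 + 6))²))*(-45) = (-2 + (-2 - 4*(4 + 6*12)²))*(-45) = (-2 + (-2 - 4*(4 + 72)²))*(-45) = (-2 + (-2 - 4*76²))*(-45) = (-2 + (-2 - 4*5776))*(-45) = (-2 + (-2 - 23104))*(-45) = (-2 - 23106)*(-45) = -23108*(-45) = 1039860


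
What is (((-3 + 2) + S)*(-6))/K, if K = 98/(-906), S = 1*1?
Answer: 0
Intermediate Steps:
S = 1
K = -49/453 (K = 98*(-1/906) = -49/453 ≈ -0.10817)
(((-3 + 2) + S)*(-6))/K = (((-3 + 2) + 1)*(-6))/(-49/453) = ((-1 + 1)*(-6))*(-453/49) = (0*(-6))*(-453/49) = 0*(-453/49) = 0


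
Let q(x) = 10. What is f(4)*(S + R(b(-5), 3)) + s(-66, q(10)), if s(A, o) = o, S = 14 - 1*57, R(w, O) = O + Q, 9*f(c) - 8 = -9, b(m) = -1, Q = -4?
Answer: 134/9 ≈ 14.889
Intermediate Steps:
f(c) = -1/9 (f(c) = 8/9 + (1/9)*(-9) = 8/9 - 1 = -1/9)
R(w, O) = -4 + O (R(w, O) = O - 4 = -4 + O)
S = -43 (S = 14 - 57 = -43)
f(4)*(S + R(b(-5), 3)) + s(-66, q(10)) = -(-43 + (-4 + 3))/9 + 10 = -(-43 - 1)/9 + 10 = -1/9*(-44) + 10 = 44/9 + 10 = 134/9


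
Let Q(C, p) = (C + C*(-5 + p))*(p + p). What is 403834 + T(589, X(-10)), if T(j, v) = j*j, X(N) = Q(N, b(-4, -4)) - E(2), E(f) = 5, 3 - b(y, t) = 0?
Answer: 750755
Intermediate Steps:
b(y, t) = 3 (b(y, t) = 3 - 1*0 = 3 + 0 = 3)
Q(C, p) = 2*p*(C + C*(-5 + p)) (Q(C, p) = (C + C*(-5 + p))*(2*p) = 2*p*(C + C*(-5 + p)))
X(N) = -5 - 6*N (X(N) = 2*N*3*(-4 + 3) - 1*5 = 2*N*3*(-1) - 5 = -6*N - 5 = -5 - 6*N)
T(j, v) = j²
403834 + T(589, X(-10)) = 403834 + 589² = 403834 + 346921 = 750755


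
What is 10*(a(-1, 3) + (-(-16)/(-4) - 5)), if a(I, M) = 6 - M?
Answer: -60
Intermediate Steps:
10*(a(-1, 3) + (-(-16)/(-4) - 5)) = 10*((6 - 1*3) + (-(-16)/(-4) - 5)) = 10*((6 - 3) + (-(-16)*(-1)/4 - 5)) = 10*(3 + (-4*1 - 5)) = 10*(3 + (-4 - 5)) = 10*(3 - 9) = 10*(-6) = -60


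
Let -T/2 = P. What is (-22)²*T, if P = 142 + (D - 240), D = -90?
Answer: 181984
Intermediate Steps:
P = -188 (P = 142 + (-90 - 240) = 142 - 330 = -188)
T = 376 (T = -2*(-188) = 376)
(-22)²*T = (-22)²*376 = 484*376 = 181984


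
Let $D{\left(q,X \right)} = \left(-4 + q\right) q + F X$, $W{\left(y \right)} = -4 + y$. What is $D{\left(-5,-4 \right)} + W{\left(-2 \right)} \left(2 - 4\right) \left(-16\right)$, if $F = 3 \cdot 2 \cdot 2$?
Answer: $-195$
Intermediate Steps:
$F = 12$ ($F = 6 \cdot 2 = 12$)
$D{\left(q,X \right)} = 12 X + q \left(-4 + q\right)$ ($D{\left(q,X \right)} = \left(-4 + q\right) q + 12 X = q \left(-4 + q\right) + 12 X = 12 X + q \left(-4 + q\right)$)
$D{\left(-5,-4 \right)} + W{\left(-2 \right)} \left(2 - 4\right) \left(-16\right) = \left(\left(-5\right)^{2} - -20 + 12 \left(-4\right)\right) + \left(-4 - 2\right) \left(2 - 4\right) \left(-16\right) = \left(25 + 20 - 48\right) + \left(-6\right) \left(-2\right) \left(-16\right) = -3 + 12 \left(-16\right) = -3 - 192 = -195$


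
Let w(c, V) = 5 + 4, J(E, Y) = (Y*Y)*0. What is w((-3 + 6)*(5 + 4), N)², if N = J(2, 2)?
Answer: 81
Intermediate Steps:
J(E, Y) = 0 (J(E, Y) = Y²*0 = 0)
N = 0
w(c, V) = 9
w((-3 + 6)*(5 + 4), N)² = 9² = 81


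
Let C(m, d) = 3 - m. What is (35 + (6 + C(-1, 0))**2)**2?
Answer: 18225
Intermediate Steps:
(35 + (6 + C(-1, 0))**2)**2 = (35 + (6 + (3 - 1*(-1)))**2)**2 = (35 + (6 + (3 + 1))**2)**2 = (35 + (6 + 4)**2)**2 = (35 + 10**2)**2 = (35 + 100)**2 = 135**2 = 18225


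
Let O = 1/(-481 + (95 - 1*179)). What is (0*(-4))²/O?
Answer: 0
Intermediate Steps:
O = -1/565 (O = 1/(-481 + (95 - 179)) = 1/(-481 - 84) = 1/(-565) = -1/565 ≈ -0.0017699)
(0*(-4))²/O = (0*(-4))²/(-1/565) = 0²*(-565) = 0*(-565) = 0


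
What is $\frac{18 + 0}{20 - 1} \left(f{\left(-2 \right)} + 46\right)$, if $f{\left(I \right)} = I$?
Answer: $\frac{792}{19} \approx 41.684$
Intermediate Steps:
$\frac{18 + 0}{20 - 1} \left(f{\left(-2 \right)} + 46\right) = \frac{18 + 0}{20 - 1} \left(-2 + 46\right) = \frac{18}{19} \cdot 44 = \frac{792}{19}$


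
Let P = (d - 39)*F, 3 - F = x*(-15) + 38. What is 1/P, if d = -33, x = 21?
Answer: -1/20160 ≈ -4.9603e-5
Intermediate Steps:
F = 280 (F = 3 - (21*(-15) + 38) = 3 - (-315 + 38) = 3 - 1*(-277) = 3 + 277 = 280)
P = -20160 (P = (-33 - 39)*280 = -72*280 = -20160)
1/P = 1/(-20160) = -1/20160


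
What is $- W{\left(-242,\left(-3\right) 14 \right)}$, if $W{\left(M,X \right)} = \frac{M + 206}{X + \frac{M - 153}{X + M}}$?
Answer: $- \frac{10224}{11533} \approx -0.8865$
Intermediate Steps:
$W{\left(M,X \right)} = \frac{206 + M}{X + \frac{-153 + M}{M + X}}$
$- W{\left(-242,\left(-3\right) 14 \right)} = - \frac{\left(-242\right)^{2} + 206 \left(-242\right) + 206 \left(\left(-3\right) 14\right) - 242 \left(\left(-3\right) 14\right)}{-153 - 242 + \left(\left(-3\right) 14\right)^{2} - 242 \left(\left(-3\right) 14\right)} = - \frac{58564 - 49852 + 206 \left(-42\right) - -10164}{-153 - 242 + \left(-42\right)^{2} - -10164} = - \frac{58564 - 49852 - 8652 + 10164}{-153 - 242 + 1764 + 10164} = - \frac{10224}{11533}$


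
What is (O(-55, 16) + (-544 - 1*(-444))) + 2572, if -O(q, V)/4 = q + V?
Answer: 2628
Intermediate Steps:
O(q, V) = -4*V - 4*q (O(q, V) = -4*(q + V) = -4*(V + q) = -4*V - 4*q)
(O(-55, 16) + (-544 - 1*(-444))) + 2572 = ((-4*16 - 4*(-55)) + (-544 - 1*(-444))) + 2572 = ((-64 + 220) + (-544 + 444)) + 2572 = (156 - 100) + 2572 = 56 + 2572 = 2628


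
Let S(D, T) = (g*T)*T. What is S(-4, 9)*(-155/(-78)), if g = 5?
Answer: 20925/26 ≈ 804.81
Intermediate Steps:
S(D, T) = 5*T**2 (S(D, T) = (5*T)*T = 5*T**2)
S(-4, 9)*(-155/(-78)) = (5*9**2)*(-155/(-78)) = (5*81)*(-155*(-1/78)) = 405*(155/78) = 20925/26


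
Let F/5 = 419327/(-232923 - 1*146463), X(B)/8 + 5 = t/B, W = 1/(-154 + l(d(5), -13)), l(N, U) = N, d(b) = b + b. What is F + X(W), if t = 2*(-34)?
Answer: 29702309621/379386 ≈ 78291.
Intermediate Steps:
t = -68
d(b) = 2*b
W = -1/144 (W = 1/(-154 + 2*5) = 1/(-154 + 10) = 1/(-144) = -1/144 ≈ -0.0069444)
X(B) = -40 - 544/B (X(B) = -40 + 8*(-68/B) = -40 - 544/B)
F = -2096635/379386 (F = 5*(419327/(-232923 - 1*146463)) = 5*(419327/(-232923 - 146463)) = 5*(419327/(-379386)) = 5*(419327*(-1/379386)) = 5*(-419327/379386) = -2096635/379386 ≈ -5.5264)
F + X(W) = -2096635/379386 + (-40 - 544/(-1/144)) = -2096635/379386 + (-40 - 544*(-144)) = -2096635/379386 + (-40 + 78336) = -2096635/379386 + 78296 = 29702309621/379386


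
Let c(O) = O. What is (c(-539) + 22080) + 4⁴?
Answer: 21797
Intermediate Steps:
(c(-539) + 22080) + 4⁴ = (-539 + 22080) + 4⁴ = 21541 + 256 = 21797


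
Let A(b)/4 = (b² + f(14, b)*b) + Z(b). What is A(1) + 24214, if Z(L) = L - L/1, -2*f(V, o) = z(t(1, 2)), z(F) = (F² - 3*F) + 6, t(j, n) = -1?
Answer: 24198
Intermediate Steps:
z(F) = 6 + F² - 3*F
f(V, o) = -5 (f(V, o) = -(6 + (-1)² - 3*(-1))/2 = -(6 + 1 + 3)/2 = -½*10 = -5)
Z(L) = 0 (Z(L) = L - L = 0)
A(b) = -20*b + 4*b² (A(b) = 4*((b² - 5*b) + 0) = 4*(b² - 5*b) = -20*b + 4*b²)
A(1) + 24214 = 4*1*(-5 + 1) + 24214 = 4*1*(-4) + 24214 = -16 + 24214 = 24198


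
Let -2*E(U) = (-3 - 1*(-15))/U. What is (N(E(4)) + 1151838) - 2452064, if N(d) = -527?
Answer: -1300753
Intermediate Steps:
E(U) = -6/U (E(U) = -(-3 - 1*(-15))/(2*U) = -(-3 + 15)/(2*U) = -6/U)
(N(E(4)) + 1151838) - 2452064 = (-527 + 1151838) - 2452064 = 1151311 - 2452064 = -1300753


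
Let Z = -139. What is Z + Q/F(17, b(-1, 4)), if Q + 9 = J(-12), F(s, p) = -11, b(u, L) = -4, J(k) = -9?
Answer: -1511/11 ≈ -137.36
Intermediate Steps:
Q = -18 (Q = -9 - 9 = -18)
Z + Q/F(17, b(-1, 4)) = -139 - 18/(-11) = -139 - 18*(-1/11) = -139 + 18/11 = -1511/11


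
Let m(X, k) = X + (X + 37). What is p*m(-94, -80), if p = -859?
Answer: 129709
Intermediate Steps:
m(X, k) = 37 + 2*X (m(X, k) = X + (37 + X) = 37 + 2*X)
p*m(-94, -80) = -859*(37 + 2*(-94)) = -859*(37 - 188) = -859*(-151) = 129709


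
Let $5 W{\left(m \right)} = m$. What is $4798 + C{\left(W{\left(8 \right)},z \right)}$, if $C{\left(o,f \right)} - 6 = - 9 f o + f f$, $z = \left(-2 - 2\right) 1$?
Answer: $\frac{24388}{5} \approx 4877.6$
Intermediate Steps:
$z = -4$ ($z = \left(-4\right) 1 = -4$)
$W{\left(m \right)} = \frac{m}{5}$
$C{\left(o,f \right)} = 6 + f^{2} - 9 f o$ ($C{\left(o,f \right)} = 6 + \left(- 9 f o + f f\right) = 6 + \left(- 9 f o + f^{2}\right) = 6 + \left(f^{2} - 9 f o\right) = 6 + f^{2} - 9 f o$)
$4798 + C{\left(W{\left(8 \right)},z \right)} = 4798 + \left(6 + \left(-4\right)^{2} - - 36 \cdot \frac{1}{5} \cdot 8\right) = 4798 + \left(6 + 16 - \left(-36\right) \frac{8}{5}\right) = 4798 + \left(6 + 16 + \frac{288}{5}\right) = 4798 + \frac{398}{5} = \frac{24388}{5}$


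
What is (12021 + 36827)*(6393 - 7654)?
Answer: -61597328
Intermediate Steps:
(12021 + 36827)*(6393 - 7654) = 48848*(-1261) = -61597328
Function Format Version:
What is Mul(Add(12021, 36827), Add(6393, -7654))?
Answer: -61597328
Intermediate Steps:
Mul(Add(12021, 36827), Add(6393, -7654)) = Mul(48848, -1261) = -61597328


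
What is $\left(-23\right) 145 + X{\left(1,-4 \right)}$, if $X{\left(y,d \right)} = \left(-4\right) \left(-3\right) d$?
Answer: $-3383$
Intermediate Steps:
$X{\left(y,d \right)} = 12 d$
$\left(-23\right) 145 + X{\left(1,-4 \right)} = \left(-23\right) 145 + 12 \left(-4\right) = -3335 - 48 = -3383$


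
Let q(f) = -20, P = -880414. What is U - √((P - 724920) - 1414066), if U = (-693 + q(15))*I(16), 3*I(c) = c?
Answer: -11408/3 - 10*I*√30194 ≈ -3802.7 - 1737.6*I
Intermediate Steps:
I(c) = c/3
U = -11408/3 (U = (-693 - 20)*((⅓)*16) = -713*16/3 = -11408/3 ≈ -3802.7)
U - √((P - 724920) - 1414066) = -11408/3 - √((-880414 - 724920) - 1414066) = -11408/3 - √(-1605334 - 1414066) = -11408/3 - √(-3019400) = -11408/3 - 10*I*√30194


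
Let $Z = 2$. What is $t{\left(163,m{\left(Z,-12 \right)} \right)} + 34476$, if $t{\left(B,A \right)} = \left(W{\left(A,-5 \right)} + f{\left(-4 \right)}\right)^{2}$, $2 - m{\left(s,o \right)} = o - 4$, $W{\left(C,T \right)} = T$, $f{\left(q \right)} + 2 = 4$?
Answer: $34485$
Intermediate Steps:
$f{\left(q \right)} = 2$ ($f{\left(q \right)} = -2 + 4 = 2$)
$m{\left(s,o \right)} = 6 - o$ ($m{\left(s,o \right)} = 2 - \left(o - 4\right) = 2 - \left(-4 + o\right) = 6 - o$)
$t{\left(B,A \right)} = 9$ ($t{\left(B,A \right)} = \left(-5 + 2\right)^{2} = \left(-3\right)^{2} = 9$)
$t{\left(163,m{\left(Z,-12 \right)} \right)} + 34476 = 9 + 34476 = 34485$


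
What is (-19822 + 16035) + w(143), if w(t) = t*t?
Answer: 16662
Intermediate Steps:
w(t) = t²
(-19822 + 16035) + w(143) = (-19822 + 16035) + 143² = -3787 + 20449 = 16662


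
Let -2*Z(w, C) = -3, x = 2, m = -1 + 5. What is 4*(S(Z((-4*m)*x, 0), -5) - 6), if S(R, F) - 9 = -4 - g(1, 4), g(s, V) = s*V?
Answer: -20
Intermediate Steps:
m = 4
g(s, V) = V*s
Z(w, C) = 3/2 (Z(w, C) = -½*(-3) = 3/2)
S(R, F) = 1 (S(R, F) = 9 + (-4 - 4) = 9 - 8 = 1)
4*(S(Z((-4*m)*x, 0), -5) - 6) = 4*(1 - 6) = 4*(-5) = -20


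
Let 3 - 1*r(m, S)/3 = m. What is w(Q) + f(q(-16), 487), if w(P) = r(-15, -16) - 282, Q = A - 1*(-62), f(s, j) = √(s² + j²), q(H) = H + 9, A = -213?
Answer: -228 + √237218 ≈ 259.05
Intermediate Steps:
r(m, S) = 9 - 3*m
q(H) = 9 + H
f(s, j) = √(j² + s²)
Q = -151 (Q = -213 - 1*(-62) = -213 + 62 = -151)
w(P) = -228 (w(P) = (9 - 3*(-15)) - 282 = (9 + 45) - 282 = 54 - 282 = -228)
w(Q) + f(q(-16), 487) = -228 + √(487² + (9 - 16)²) = -228 + √(237169 + (-7)²) = -228 + √(237169 + 49) = -228 + √237218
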